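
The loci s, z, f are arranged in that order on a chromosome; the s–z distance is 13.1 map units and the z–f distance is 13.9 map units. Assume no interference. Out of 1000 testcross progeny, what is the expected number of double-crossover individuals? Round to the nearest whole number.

Map distances give recombination frequencies of 0.131 and 0.139 for the two intervals.
With no interference, expected double-crossover frequency = 0.131 × 0.139 = 0.01821.
Expected number = 0.01821 × 1000 = 18.21 ≈ 18.

18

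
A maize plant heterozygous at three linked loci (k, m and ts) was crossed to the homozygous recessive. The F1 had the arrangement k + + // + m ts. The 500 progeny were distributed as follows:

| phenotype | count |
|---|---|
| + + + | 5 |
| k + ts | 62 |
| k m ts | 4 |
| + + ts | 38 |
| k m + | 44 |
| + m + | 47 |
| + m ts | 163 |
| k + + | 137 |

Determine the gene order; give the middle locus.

The two rarest classes, + + + and k m ts, are the double crossovers. Comparing them with the parentals, only the k allele has switched, so k is the middle locus and the order is m – k – ts.

k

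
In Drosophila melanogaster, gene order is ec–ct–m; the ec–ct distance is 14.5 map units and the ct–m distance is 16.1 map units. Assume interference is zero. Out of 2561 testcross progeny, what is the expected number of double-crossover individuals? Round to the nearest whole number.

Map distances give recombination frequencies of 0.145 and 0.161 for the two intervals.
With no interference, expected double-crossover frequency = 0.145 × 0.161 = 0.02334.
Expected number = 0.02334 × 2561 = 59.79 ≈ 60.

60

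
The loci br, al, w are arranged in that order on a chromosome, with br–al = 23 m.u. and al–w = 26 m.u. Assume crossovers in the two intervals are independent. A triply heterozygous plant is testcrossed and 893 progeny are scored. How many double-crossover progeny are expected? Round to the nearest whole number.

53

Map distances give recombination frequencies of 0.230 and 0.260 for the two intervals.
With no interference, expected double-crossover frequency = 0.230 × 0.260 = 0.05980.
Expected number = 0.05980 × 893 = 53.40 ≈ 53.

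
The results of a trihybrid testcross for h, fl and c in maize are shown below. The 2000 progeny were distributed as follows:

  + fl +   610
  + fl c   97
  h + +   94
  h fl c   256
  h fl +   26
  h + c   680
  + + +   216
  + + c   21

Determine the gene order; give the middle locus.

The two most frequent reciprocal classes, h + c and + fl +, are the parental types, so the F1 was h + c / + fl +.
The two rarest classes, + + c and h fl +, are the double crossovers. Comparing them with the parentals, only the h allele has switched, so h is the middle locus and the order is fl – h – c.

h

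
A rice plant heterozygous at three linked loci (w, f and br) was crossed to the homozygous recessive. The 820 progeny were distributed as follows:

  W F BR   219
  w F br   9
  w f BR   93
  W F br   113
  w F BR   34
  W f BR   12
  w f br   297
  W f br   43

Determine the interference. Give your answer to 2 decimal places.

0.23

The two most frequent reciprocal classes, W F BR and w f br, are the parental types, so the F1 was W F BR / w f br.
The two rarest classes, W f BR and w F br, are the double crossovers. Comparing them with the parentals, only the f allele has switched, so f is the middle locus and the order is w – f – br.
w–f: (77 + 21)/820 = 0.1195; f–br: (206 + 21)/820 = 0.2768.
Expected DCO frequency = 0.1195 × 0.2768 ≈ 0.03308; observed = 21/820 ≈ 0.02561.
Coefficient of coincidence = 0.02561/0.03308 ≈ 0.77; interference = 1 − 0.77 = 0.23.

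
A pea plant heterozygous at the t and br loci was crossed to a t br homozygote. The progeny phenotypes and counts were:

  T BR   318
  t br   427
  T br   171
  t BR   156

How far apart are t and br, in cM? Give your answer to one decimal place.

The two most frequent classes, T BR (318) and t br (427), are the parental types, so the F1 was T BR / t br.
The recombinant classes are T br and t BR: 171 + 156 = 327.
Recombination frequency = 327/1072 = 0.3050 ≈ 30.5%, i.e. 30.5 cM.

30.5 cM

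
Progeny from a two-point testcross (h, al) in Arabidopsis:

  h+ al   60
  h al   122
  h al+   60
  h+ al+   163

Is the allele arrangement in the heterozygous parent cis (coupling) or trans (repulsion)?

cis

The two most frequent classes are h+ al+ (163) and h al (122); these are the parental (non-recombinant) types.
So the F1 carried h+ al+ on one chromosome and h al on the other — the recessive alleles are on the same chromosome (cis / coupling).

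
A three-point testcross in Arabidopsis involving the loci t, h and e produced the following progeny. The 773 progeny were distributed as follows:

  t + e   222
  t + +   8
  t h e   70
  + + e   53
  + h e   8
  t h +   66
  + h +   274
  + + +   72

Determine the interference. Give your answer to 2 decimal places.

The two most frequent reciprocal classes, + h + and t + e, are the parental types, so the F1 was + h + / t + e.
The two rarest classes, + h e and t + +, are the double crossovers. Comparing them with the parentals, only the e allele has switched, so e is the middle locus and the order is t – e – h.
t–e: (119 + 16)/773 = 0.1746; e–h: (142 + 16)/773 = 0.2044.
Expected DCO frequency = 0.1746 × 0.2044 ≈ 0.03569; observed = 16/773 ≈ 0.02070.
Coefficient of coincidence = 0.02070/0.03569 ≈ 0.58; interference = 1 − 0.58 = 0.42.

0.42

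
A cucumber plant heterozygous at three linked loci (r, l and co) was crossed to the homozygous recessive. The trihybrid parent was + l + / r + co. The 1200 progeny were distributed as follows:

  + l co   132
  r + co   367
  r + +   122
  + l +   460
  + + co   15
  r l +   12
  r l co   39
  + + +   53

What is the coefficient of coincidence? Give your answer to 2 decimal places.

The two rarest classes, r l + and + + co, are the double crossovers. Comparing them with the parentals, only the r allele has switched, so r is the middle locus and the order is l – r – co.
l–r: (92 + 27)/1200 = 0.0992; r–co: (254 + 27)/1200 = 0.2342.
Expected DCO frequency = 0.0992 × 0.2342 ≈ 0.02323; observed = 27/1200 ≈ 0.02250.
Coefficient of coincidence = 0.02250/0.02323 ≈ 0.97.

0.97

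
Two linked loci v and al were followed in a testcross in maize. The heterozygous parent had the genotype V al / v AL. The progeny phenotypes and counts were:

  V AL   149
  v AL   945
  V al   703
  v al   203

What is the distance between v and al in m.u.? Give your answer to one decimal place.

The recombinant classes are V AL and v al: 149 + 203 = 352.
Recombination frequency = 352/2000 = 0.1760 ≈ 17.6%, i.e. 17.6 m.u.

17.6 m.u.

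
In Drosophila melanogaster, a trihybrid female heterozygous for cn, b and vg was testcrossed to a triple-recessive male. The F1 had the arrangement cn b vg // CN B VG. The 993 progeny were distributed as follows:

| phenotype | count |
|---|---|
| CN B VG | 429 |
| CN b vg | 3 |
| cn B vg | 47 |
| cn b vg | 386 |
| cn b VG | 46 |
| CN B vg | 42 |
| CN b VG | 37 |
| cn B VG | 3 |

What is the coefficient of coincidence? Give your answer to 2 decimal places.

0.70

The two rarest classes, CN b vg and cn B VG, are the double crossovers. Comparing them with the parentals, only the cn allele has switched, so cn is the middle locus and the order is vg – cn – b.
vg–cn: (88 + 6)/993 = 0.0947; cn–b: (84 + 6)/993 = 0.0906.
Expected DCO frequency = 0.0947 × 0.0906 ≈ 0.00858; observed = 6/993 ≈ 0.00604.
Coefficient of coincidence = 0.00604/0.00858 ≈ 0.70.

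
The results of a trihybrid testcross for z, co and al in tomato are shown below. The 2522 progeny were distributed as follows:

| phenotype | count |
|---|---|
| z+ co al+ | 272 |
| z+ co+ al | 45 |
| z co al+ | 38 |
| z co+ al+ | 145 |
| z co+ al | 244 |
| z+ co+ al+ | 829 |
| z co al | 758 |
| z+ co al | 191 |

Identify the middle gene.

The two most frequent reciprocal classes, z+ co+ al+ and z co al, are the parental types, so the F1 was z+ co+ al+ / z co al.
The two rarest classes, z+ co+ al and z co al+, are the double crossovers. Comparing them with the parentals, only the al allele has switched, so al is the middle locus and the order is co – al – z.

al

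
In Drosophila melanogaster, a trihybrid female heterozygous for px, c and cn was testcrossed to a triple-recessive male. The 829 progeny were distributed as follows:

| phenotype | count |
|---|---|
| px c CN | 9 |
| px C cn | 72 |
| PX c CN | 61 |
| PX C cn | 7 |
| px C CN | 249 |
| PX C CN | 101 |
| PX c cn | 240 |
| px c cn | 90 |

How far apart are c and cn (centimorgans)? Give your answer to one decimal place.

18.0 centimorgans

The two most frequent reciprocal classes, px C CN and PX c cn, are the parental types, so the F1 was px C CN / PX c cn.
The two rarest classes, px c CN and PX C cn, are the double crossovers. Comparing them with the parentals, only the c allele has switched, so c is the middle locus and the order is cn – c – px.
Crossovers in the cn–c interval produce the single-crossover classes px C cn and PX c CN (72 + 61 = 133) plus the double crossovers (16).
RF(cn–c) = (133 + 16) / 829 = 149/829 = 0.1797 → 18.0 centimorgans.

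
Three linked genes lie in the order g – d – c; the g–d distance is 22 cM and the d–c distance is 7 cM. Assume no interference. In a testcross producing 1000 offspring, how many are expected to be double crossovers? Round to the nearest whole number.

15

Map distances give recombination frequencies of 0.220 and 0.070 for the two intervals.
With no interference, expected double-crossover frequency = 0.220 × 0.070 = 0.01540.
Expected number = 0.01540 × 1000 = 15.40 ≈ 15.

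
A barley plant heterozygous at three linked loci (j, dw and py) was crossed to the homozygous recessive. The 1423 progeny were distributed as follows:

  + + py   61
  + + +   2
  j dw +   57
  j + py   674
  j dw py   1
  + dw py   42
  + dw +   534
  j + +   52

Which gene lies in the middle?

dw

The two most frequent reciprocal classes, + dw + and j + py, are the parental types, so the F1 was + dw + / j + py.
The two rarest classes, + + + and j dw py, are the double crossovers. Comparing them with the parentals, only the dw allele has switched, so dw is the middle locus and the order is j – dw – py.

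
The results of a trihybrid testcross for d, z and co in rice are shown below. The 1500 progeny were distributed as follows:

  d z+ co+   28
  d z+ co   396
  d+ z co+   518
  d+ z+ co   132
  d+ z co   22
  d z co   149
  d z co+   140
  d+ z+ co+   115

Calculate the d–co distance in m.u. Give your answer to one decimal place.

The two most frequent reciprocal classes, d z+ co and d+ z co+, are the parental types, so the F1 was d z+ co / d+ z co+.
The two rarest classes, d z+ co+ and d+ z co, are the double crossovers. Comparing them with the parentals, only the co allele has switched, so co is the middle locus and the order is z – co – d.
Crossovers in the co–d interval produce the single-crossover classes d+ z+ co and d z co+ (132 + 140 = 272) plus the double crossovers (50).
RF(co–d) = (272 + 50) / 1500 = 322/1500 = 0.2147 → 21.5 m.u.

21.5 m.u.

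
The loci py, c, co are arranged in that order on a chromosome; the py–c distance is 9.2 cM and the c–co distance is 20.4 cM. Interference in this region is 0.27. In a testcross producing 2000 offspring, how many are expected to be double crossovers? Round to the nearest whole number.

27

Map distances give recombination frequencies of 0.092 and 0.204 for the two intervals.
With interference 0.27 (so coincidence = 0.73), expected double-crossover frequency = 0.092 × 0.204 × 0.73 = 0.01370.
Expected number = 0.01370 × 2000 = 27.40 ≈ 27.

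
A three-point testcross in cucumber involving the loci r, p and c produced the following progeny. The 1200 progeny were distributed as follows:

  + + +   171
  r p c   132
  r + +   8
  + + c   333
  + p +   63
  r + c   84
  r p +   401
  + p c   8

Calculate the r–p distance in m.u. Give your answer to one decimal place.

13.6 m.u.

The two most frequent reciprocal classes, r p + and + + c, are the parental types, so the F1 was r p + / + + c.
The two rarest classes, r + + and + p c, are the double crossovers. Comparing them with the parentals, only the p allele has switched, so p is the middle locus and the order is r – p – c.
Crossovers in the r–p interval produce the single-crossover classes + p + and r + c (63 + 84 = 147) plus the double crossovers (16).
RF(r–p) = (147 + 16) / 1200 = 163/1200 = 0.1358 → 13.6 m.u.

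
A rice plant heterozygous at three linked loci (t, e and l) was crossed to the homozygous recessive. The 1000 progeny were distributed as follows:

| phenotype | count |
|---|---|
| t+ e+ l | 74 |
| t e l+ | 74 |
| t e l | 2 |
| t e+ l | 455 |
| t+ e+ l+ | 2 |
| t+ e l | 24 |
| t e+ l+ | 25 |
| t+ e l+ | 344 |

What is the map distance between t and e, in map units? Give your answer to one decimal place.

The two most frequent reciprocal classes, t+ e l+ and t e+ l, are the parental types, so the F1 was t+ e l+ / t e+ l.
The two rarest classes, t+ e+ l+ and t e l, are the double crossovers. Comparing them with the parentals, only the e allele has switched, so e is the middle locus and the order is t – e – l.
Crossovers in the t–e interval produce the single-crossover classes t e l+ and t+ e+ l (74 + 74 = 148) plus the double crossovers (4).
RF(t–e) = (148 + 4) / 1000 = 152/1000 = 0.1520 → 15.2 map units.

15.2 map units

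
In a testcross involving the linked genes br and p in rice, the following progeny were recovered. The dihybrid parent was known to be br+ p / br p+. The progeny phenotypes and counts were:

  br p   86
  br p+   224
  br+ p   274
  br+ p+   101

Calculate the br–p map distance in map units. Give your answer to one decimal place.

27.3 map units

The recombinant classes are br+ p+ and br p: 101 + 86 = 187.
Recombination frequency = 187/685 = 0.2730 ≈ 27.3%, i.e. 27.3 map units.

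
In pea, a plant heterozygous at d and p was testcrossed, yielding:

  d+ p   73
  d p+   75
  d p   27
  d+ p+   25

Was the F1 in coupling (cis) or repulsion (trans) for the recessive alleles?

trans

The two most frequent classes are d+ p (73) and d p+ (75); these are the parental (non-recombinant) types.
So the F1 carried d+ p on one chromosome and d p+ on the other — the recessive alleles are on opposite chromosomes (trans / repulsion).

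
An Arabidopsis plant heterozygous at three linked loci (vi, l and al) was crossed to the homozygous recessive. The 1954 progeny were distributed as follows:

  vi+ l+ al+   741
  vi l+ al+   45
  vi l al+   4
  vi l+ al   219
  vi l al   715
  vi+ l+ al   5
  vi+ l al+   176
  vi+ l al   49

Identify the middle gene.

al

The two most frequent reciprocal classes, vi l al and vi+ l+ al+, are the parental types, so the F1 was vi l al / vi+ l+ al+.
The two rarest classes, vi l al+ and vi+ l+ al, are the double crossovers. Comparing them with the parentals, only the al allele has switched, so al is the middle locus and the order is l – al – vi.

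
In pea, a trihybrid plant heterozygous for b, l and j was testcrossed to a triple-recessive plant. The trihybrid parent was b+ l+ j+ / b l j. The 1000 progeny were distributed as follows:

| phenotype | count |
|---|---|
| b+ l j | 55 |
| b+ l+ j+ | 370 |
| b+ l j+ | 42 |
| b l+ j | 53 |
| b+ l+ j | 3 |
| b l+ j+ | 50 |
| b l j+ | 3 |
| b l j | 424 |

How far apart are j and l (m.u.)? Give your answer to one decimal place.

The two rarest classes, b+ l+ j and b l j+, are the double crossovers. Comparing them with the parentals, only the j allele has switched, so j is the middle locus and the order is l – j – b.
Crossovers in the l–j interval produce the single-crossover classes b+ l j+ and b l+ j (42 + 53 = 95) plus the double crossovers (6).
RF(l–j) = (95 + 6) / 1000 = 101/1000 = 0.1010 → 10.1 m.u.

10.1 m.u.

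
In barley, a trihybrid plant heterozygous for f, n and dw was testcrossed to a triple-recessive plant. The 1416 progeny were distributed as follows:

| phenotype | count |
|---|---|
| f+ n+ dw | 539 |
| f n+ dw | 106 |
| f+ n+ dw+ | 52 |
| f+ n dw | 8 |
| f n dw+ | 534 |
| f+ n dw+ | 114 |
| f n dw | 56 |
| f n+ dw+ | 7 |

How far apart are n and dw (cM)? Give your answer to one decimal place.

8.7 cM

The two most frequent reciprocal classes, f+ n+ dw and f n dw+, are the parental types, so the F1 was f+ n+ dw / f n dw+.
The two rarest classes, f+ n dw and f n+ dw+, are the double crossovers. Comparing them with the parentals, only the n allele has switched, so n is the middle locus and the order is dw – n – f.
Crossovers in the dw–n interval produce the single-crossover classes f+ n+ dw+ and f n dw (52 + 56 = 108) plus the double crossovers (15).
RF(dw–n) = (108 + 15) / 1416 = 123/1416 = 0.0869 → 8.7 cM.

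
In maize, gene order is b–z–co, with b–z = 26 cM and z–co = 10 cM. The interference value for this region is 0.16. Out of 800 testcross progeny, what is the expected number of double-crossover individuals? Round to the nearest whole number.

17

Map distances give recombination frequencies of 0.260 and 0.100 for the two intervals.
With interference 0.16 (so coincidence = 0.84), expected double-crossover frequency = 0.260 × 0.100 × 0.84 = 0.02184.
Expected number = 0.02184 × 800 = 17.47 ≈ 17.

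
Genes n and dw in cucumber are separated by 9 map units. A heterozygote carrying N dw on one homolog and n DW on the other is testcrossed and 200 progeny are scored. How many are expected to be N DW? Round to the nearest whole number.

9

A map distance of 9 map units corresponds to a recombination frequency of 0.090.
The F1 is N dw / n DW, so N DW is a recombinant gamete class with expected frequency r/2 = 0.090/2 = 0.0450.
Expected number = 0.0450 × 200 = 9.00 ≈ 9.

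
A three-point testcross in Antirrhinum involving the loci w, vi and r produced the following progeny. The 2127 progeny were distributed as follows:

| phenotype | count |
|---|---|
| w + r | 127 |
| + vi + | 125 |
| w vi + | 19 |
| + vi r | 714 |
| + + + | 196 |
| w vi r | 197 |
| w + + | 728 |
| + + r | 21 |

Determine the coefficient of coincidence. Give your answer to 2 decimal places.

The two most frequent reciprocal classes, + vi r and w + +, are the parental types, so the F1 was + vi r / w + +.
The two rarest classes, + + r and w vi +, are the double crossovers. Comparing them with the parentals, only the vi allele has switched, so vi is the middle locus and the order is w – vi – r.
w–vi: (393 + 40)/2127 = 0.2036; vi–r: (252 + 40)/2127 = 0.1373.
Expected DCO frequency = 0.2036 × 0.1373 ≈ 0.02795; observed = 40/2127 ≈ 0.01881.
Coefficient of coincidence = 0.01881/0.02795 ≈ 0.67.

0.67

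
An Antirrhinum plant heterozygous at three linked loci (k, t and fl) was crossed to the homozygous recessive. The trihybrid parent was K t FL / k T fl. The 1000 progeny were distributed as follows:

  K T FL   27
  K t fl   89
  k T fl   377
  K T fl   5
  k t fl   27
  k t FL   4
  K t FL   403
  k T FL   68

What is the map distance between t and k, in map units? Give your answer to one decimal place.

6.3 map units

The two rarest classes, k t FL and K T fl, are the double crossovers. Comparing them with the parentals, only the k allele has switched, so k is the middle locus and the order is t – k – fl.
Crossovers in the t–k interval produce the single-crossover classes K T FL and k t fl (27 + 27 = 54) plus the double crossovers (9).
RF(t–k) = (54 + 9) / 1000 = 63/1000 = 0.0630 → 6.3 map units.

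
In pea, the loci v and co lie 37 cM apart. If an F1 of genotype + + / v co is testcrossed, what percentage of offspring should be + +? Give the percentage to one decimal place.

31.5%

A map distance of 37 cM corresponds to a recombination frequency of 0.370.
The F1 is + + / v co, so + + is a parental gamete class with expected frequency (1 − r)/2 = 0.630/2 = 0.3150.
That is 0.3150 = 31.5% of the progeny.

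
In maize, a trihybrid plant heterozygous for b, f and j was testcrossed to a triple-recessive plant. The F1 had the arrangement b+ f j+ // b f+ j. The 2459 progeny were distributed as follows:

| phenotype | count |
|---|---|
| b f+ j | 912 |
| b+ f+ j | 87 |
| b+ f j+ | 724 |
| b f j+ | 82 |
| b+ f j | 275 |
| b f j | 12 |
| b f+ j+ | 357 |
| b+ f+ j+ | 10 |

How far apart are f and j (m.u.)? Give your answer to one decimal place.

26.6 m.u.

The two rarest classes, b+ f+ j+ and b f j, are the double crossovers. Comparing them with the parentals, only the f allele has switched, so f is the middle locus and the order is j – f – b.
Crossovers in the j–f interval produce the single-crossover classes b+ f j and b f+ j+ (275 + 357 = 632) plus the double crossovers (22).
RF(j–f) = (632 + 22) / 2459 = 654/2459 = 0.2660 → 26.6 m.u.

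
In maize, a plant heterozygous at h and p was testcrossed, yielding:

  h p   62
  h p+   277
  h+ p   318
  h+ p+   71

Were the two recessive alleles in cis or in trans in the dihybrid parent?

The two most frequent classes are h+ p (318) and h p+ (277); these are the parental (non-recombinant) types.
So the F1 carried h+ p on one chromosome and h p+ on the other — the recessive alleles are on opposite chromosomes (trans / repulsion).

trans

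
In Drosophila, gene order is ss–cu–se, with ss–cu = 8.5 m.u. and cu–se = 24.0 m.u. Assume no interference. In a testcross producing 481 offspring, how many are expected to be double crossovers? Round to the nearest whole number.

Map distances give recombination frequencies of 0.085 and 0.240 for the two intervals.
With no interference, expected double-crossover frequency = 0.085 × 0.240 = 0.02040.
Expected number = 0.02040 × 481 = 9.81 ≈ 10.

10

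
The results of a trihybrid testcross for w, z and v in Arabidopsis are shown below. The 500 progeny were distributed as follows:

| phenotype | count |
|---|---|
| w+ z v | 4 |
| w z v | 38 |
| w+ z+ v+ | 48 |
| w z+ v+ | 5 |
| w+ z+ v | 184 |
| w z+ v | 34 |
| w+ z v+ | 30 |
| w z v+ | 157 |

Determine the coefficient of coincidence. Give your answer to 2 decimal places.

The two most frequent reciprocal classes, w z v+ and w+ z+ v, are the parental types, so the F1 was w z v+ / w+ z+ v.
The two rarest classes, w z+ v+ and w+ z v, are the double crossovers. Comparing them with the parentals, only the z allele has switched, so z is the middle locus and the order is w – z – v.
w–z: (64 + 9)/500 = 0.1460; z–v: (86 + 9)/500 = 0.1900.
Expected DCO frequency = 0.1460 × 0.1900 ≈ 0.02774; observed = 9/500 ≈ 0.01800.
Coefficient of coincidence = 0.01800/0.02774 ≈ 0.65.

0.65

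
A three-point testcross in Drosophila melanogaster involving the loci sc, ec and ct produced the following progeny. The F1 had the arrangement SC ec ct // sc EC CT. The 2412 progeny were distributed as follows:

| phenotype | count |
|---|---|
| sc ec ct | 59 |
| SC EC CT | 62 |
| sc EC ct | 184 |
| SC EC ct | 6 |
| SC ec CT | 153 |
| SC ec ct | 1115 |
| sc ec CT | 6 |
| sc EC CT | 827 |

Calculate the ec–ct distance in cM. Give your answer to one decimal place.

14.5 cM

The two rarest classes, SC EC ct and sc ec CT, are the double crossovers. Comparing them with the parentals, only the ec allele has switched, so ec is the middle locus and the order is ct – ec – sc.
Crossovers in the ct–ec interval produce the single-crossover classes SC ec CT and sc EC ct (153 + 184 = 337) plus the double crossovers (12).
RF(ct–ec) = (337 + 12) / 2412 = 349/2412 = 0.1447 → 14.5 cM.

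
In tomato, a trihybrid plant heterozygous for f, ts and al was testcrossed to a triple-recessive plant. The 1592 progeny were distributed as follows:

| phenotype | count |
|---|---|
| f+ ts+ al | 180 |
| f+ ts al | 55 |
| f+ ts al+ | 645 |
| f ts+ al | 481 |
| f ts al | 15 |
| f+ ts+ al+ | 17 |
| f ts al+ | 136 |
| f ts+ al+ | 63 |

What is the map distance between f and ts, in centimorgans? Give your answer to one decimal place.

The two most frequent reciprocal classes, f+ ts al+ and f ts+ al, are the parental types, so the F1 was f+ ts al+ / f ts+ al.
The two rarest classes, f+ ts+ al+ and f ts al, are the double crossovers. Comparing them with the parentals, only the ts allele has switched, so ts is the middle locus and the order is f – ts – al.
Crossovers in the f–ts interval produce the single-crossover classes f ts al+ and f+ ts+ al (136 + 180 = 316) plus the double crossovers (32).
RF(f–ts) = (316 + 32) / 1592 = 348/1592 = 0.2186 → 21.9 centimorgans.

21.9 centimorgans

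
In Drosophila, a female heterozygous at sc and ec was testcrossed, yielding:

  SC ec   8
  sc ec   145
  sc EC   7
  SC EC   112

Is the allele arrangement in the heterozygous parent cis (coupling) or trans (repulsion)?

cis

The two most frequent classes are SC EC (112) and sc ec (145); these are the parental (non-recombinant) types.
So the F1 carried SC EC on one chromosome and sc ec on the other — the recessive alleles are on the same chromosome (cis / coupling).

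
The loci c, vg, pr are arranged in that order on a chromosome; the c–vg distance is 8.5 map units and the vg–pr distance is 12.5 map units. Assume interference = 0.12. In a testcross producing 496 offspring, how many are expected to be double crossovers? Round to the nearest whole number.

Map distances give recombination frequencies of 0.085 and 0.125 for the two intervals.
With interference 0.12 (so coincidence = 0.88), expected double-crossover frequency = 0.085 × 0.125 × 0.88 = 0.00935.
Expected number = 0.00935 × 496 = 4.64 ≈ 5.

5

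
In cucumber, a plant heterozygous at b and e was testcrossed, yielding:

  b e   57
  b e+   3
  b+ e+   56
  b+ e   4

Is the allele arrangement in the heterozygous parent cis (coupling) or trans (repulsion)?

The two most frequent classes are b+ e+ (56) and b e (57); these are the parental (non-recombinant) types.
So the F1 carried b+ e+ on one chromosome and b e on the other — the recessive alleles are on the same chromosome (cis / coupling).

cis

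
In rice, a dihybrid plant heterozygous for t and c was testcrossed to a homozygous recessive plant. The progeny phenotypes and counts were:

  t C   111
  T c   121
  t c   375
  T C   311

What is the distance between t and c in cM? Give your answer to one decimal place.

25.3 cM

The two most frequent classes, T C (311) and t c (375), are the parental types, so the F1 was T C / t c.
The recombinant classes are T c and t C: 121 + 111 = 232.
Recombination frequency = 232/918 = 0.2527 ≈ 25.3%, i.e. 25.3 cM.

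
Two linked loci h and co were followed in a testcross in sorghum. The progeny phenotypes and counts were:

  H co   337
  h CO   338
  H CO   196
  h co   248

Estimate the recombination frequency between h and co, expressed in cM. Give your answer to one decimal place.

39.7 cM

The two most frequent classes, H co (337) and h CO (338), are the parental types, so the F1 was H co / h CO.
The recombinant classes are H CO and h co: 196 + 248 = 444.
Recombination frequency = 444/1119 = 0.3968 ≈ 39.7%, i.e. 39.7 cM.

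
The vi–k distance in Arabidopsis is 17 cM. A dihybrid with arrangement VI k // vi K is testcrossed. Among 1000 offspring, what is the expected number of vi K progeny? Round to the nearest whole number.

A map distance of 17 cM corresponds to a recombination frequency of 0.170.
The F1 is VI k / vi K, so vi K is a parental gamete class with expected frequency (1 − r)/2 = 0.830/2 = 0.4150.
Expected number = 0.4150 × 1000 = 415.00 ≈ 415.

415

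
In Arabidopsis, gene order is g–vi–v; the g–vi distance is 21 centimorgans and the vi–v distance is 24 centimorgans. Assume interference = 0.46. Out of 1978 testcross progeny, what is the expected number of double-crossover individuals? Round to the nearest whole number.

54

Map distances give recombination frequencies of 0.210 and 0.240 for the two intervals.
With interference 0.46 (so coincidence = 0.54), expected double-crossover frequency = 0.210 × 0.240 × 0.54 = 0.02722.
Expected number = 0.02722 × 1978 = 53.83 ≈ 54.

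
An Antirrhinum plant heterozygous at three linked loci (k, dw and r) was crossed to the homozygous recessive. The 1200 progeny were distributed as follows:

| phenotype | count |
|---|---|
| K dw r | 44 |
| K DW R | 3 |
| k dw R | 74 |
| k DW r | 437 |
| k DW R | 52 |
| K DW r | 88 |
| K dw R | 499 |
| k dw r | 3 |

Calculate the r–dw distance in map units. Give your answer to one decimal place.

The two most frequent reciprocal classes, K dw R and k DW r, are the parental types, so the F1 was K dw R / k DW r.
The two rarest classes, K DW R and k dw r, are the double crossovers. Comparing them with the parentals, only the dw allele has switched, so dw is the middle locus and the order is k – dw – r.
Crossovers in the dw–r interval produce the single-crossover classes K dw r and k DW R (44 + 52 = 96) plus the double crossovers (6).
RF(dw–r) = (96 + 6) / 1200 = 102/1200 = 0.0850 → 8.5 map units.

8.5 map units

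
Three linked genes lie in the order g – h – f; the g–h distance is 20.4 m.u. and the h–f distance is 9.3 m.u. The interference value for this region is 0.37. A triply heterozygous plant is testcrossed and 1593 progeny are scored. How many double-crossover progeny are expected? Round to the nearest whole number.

19

Map distances give recombination frequencies of 0.204 and 0.093 for the two intervals.
With interference 0.37 (so coincidence = 0.63), expected double-crossover frequency = 0.204 × 0.093 × 0.63 = 0.01195.
Expected number = 0.01195 × 1593 = 19.04 ≈ 19.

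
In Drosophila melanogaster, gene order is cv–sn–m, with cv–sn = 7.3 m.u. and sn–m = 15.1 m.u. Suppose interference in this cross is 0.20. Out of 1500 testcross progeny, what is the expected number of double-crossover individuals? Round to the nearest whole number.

13

Map distances give recombination frequencies of 0.073 and 0.151 for the two intervals.
With interference 0.20 (so coincidence = 0.80), expected double-crossover frequency = 0.073 × 0.151 × 0.80 = 0.00882.
Expected number = 0.00882 × 1500 = 13.23 ≈ 13.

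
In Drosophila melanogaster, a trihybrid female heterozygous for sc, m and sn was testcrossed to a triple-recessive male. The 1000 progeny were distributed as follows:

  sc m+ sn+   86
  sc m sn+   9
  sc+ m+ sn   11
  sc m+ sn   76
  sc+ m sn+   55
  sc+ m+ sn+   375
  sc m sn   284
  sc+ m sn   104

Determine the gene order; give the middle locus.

The two most frequent reciprocal classes, sc+ m+ sn+ and sc m sn, are the parental types, so the F1 was sc+ m+ sn+ / sc m sn.
The two rarest classes, sc+ m+ sn and sc m sn+, are the double crossovers. Comparing them with the parentals, only the sn allele has switched, so sn is the middle locus and the order is m – sn – sc.

sn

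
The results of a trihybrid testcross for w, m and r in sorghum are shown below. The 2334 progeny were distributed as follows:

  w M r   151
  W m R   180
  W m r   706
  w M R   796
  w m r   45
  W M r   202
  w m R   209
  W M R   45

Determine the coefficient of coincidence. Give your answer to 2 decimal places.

The two most frequent reciprocal classes, w M R and W m r, are the parental types, so the F1 was w M R / W m r.
The two rarest classes, W M R and w m r, are the double crossovers. Comparing them with the parentals, only the w allele has switched, so w is the middle locus and the order is r – w – m.
r–w: (331 + 90)/2334 = 0.1804; w–m: (411 + 90)/2334 = 0.2147.
Expected DCO frequency = 0.1804 × 0.2147 ≈ 0.03873; observed = 90/2334 ≈ 0.03856.
Coefficient of coincidence = 0.03856/0.03873 ≈ 1.00.

1.00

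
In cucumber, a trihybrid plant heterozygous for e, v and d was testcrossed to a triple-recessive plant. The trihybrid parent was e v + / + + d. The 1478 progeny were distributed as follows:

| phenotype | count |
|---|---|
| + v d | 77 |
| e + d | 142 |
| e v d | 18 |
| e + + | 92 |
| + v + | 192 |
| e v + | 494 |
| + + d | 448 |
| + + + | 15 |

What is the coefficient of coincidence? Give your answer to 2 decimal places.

0.66

The two rarest classes, e v d and + + +, are the double crossovers. Comparing them with the parentals, only the d allele has switched, so d is the middle locus and the order is e – d – v.
e–d: (334 + 33)/1478 = 0.2483; d–v: (169 + 33)/1478 = 0.1367.
Expected DCO frequency = 0.2483 × 0.1367 ≈ 0.03394; observed = 33/1478 ≈ 0.02233.
Coefficient of coincidence = 0.02233/0.03394 ≈ 0.66.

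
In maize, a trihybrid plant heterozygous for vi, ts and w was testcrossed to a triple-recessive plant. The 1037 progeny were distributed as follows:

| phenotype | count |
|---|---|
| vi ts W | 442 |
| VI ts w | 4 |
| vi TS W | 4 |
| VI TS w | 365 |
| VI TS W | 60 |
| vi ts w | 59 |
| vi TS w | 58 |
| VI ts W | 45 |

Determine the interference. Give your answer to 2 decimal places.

0.41

The two most frequent reciprocal classes, vi ts W and VI TS w, are the parental types, so the F1 was vi ts W / VI TS w.
The two rarest classes, vi TS W and VI ts w, are the double crossovers. Comparing them with the parentals, only the ts allele has switched, so ts is the middle locus and the order is vi – ts – w.
vi–ts: (103 + 8)/1037 = 0.1070; ts–w: (119 + 8)/1037 = 0.1225.
Expected DCO frequency = 0.1070 × 0.1225 ≈ 0.01311; observed = 8/1037 ≈ 0.00771.
Coefficient of coincidence = 0.00771/0.01311 ≈ 0.59; interference = 1 − 0.59 = 0.41.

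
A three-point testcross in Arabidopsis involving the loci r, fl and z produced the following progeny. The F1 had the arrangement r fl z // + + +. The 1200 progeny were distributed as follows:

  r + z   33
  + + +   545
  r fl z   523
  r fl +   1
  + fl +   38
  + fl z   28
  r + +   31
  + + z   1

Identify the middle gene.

The two rarest classes, r fl + and + + z, are the double crossovers. Comparing them with the parentals, only the z allele has switched, so z is the middle locus and the order is r – z – fl.

z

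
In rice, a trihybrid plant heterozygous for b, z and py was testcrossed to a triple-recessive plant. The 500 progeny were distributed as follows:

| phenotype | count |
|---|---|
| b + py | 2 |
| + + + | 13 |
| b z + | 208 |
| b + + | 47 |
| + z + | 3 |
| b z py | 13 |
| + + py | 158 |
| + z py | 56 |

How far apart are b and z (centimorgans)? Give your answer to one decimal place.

21.6 centimorgans

The two most frequent reciprocal classes, b z + and + + py, are the parental types, so the F1 was b z + / + + py.
The two rarest classes, + z + and b + py, are the double crossovers. Comparing them with the parentals, only the b allele has switched, so b is the middle locus and the order is py – b – z.
Crossovers in the b–z interval produce the single-crossover classes b + + and + z py (47 + 56 = 103) plus the double crossovers (5).
RF(b–z) = (103 + 5) / 500 = 108/500 = 0.2160 → 21.6 centimorgans.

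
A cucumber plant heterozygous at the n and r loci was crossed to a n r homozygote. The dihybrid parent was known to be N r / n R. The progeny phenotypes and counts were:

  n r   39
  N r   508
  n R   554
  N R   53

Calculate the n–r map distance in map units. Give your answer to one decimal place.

8.0 map units

The recombinant classes are N R and n r: 53 + 39 = 92.
Recombination frequency = 92/1154 = 0.0797 ≈ 8.0%, i.e. 8.0 map units.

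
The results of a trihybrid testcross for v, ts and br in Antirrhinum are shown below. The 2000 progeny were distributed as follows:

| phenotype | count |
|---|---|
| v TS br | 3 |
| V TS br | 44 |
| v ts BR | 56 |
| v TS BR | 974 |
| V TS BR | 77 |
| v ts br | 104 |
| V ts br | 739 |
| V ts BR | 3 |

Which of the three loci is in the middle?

br

The two most frequent reciprocal classes, V ts br and v TS BR, are the parental types, so the F1 was V ts br / v TS BR.
The two rarest classes, V ts BR and v TS br, are the double crossovers. Comparing them with the parentals, only the br allele has switched, so br is the middle locus and the order is v – br – ts.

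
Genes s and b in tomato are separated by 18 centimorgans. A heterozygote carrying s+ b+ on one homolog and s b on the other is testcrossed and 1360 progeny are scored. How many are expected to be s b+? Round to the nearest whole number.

A map distance of 18 centimorgans corresponds to a recombination frequency of 0.180.
The F1 is s+ b+ / s b, so s b+ is a recombinant gamete class with expected frequency r/2 = 0.180/2 = 0.0900.
Expected number = 0.0900 × 1360 = 122.40 ≈ 122.

122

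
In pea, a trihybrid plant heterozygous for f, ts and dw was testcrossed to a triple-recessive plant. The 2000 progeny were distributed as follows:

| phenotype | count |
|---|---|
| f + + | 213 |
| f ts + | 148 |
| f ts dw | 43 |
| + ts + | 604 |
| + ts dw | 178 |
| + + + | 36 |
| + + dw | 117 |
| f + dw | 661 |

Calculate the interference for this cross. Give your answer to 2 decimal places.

0.02

The two most frequent reciprocal classes, + ts + and f + dw, are the parental types, so the F1 was + ts + / f + dw.
The two rarest classes, + + + and f ts dw, are the double crossovers. Comparing them with the parentals, only the ts allele has switched, so ts is the middle locus and the order is dw – ts – f.
dw–ts: (391 + 79)/2000 = 0.2350; ts–f: (265 + 79)/2000 = 0.1720.
Expected DCO frequency = 0.2350 × 0.1720 ≈ 0.04042; observed = 79/2000 ≈ 0.03950.
Coefficient of coincidence = 0.03950/0.04042 ≈ 0.98; interference = 1 − 0.98 = 0.02.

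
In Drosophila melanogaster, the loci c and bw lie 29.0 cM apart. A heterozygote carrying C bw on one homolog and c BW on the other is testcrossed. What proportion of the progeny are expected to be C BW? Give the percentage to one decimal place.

14.5%

A map distance of 29.0 cM corresponds to a recombination frequency of 0.290.
The F1 is C bw / c BW, so C BW is a recombinant gamete class with expected frequency r/2 = 0.290/2 = 0.1450.
That is 0.1450 = 14.5% of the progeny.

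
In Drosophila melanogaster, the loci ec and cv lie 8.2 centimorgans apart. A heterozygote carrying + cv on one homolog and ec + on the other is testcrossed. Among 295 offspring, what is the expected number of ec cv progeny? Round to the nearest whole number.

A map distance of 8.2 centimorgans corresponds to a recombination frequency of 0.082.
The F1 is + cv / ec +, so ec cv is a recombinant gamete class with expected frequency r/2 = 0.082/2 = 0.0410.
Expected number = 0.0410 × 295 = 12.09 ≈ 12.

12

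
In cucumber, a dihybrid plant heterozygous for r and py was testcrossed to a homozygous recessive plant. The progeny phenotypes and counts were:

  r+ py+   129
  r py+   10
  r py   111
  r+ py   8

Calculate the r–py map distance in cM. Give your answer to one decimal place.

The two most frequent classes, r+ py+ (129) and r py (111), are the parental types, so the F1 was r+ py+ / r py.
The recombinant classes are r+ py and r py+: 8 + 10 = 18.
Recombination frequency = 18/258 = 0.0698 ≈ 7.0%, i.e. 7.0 cM.

7.0 cM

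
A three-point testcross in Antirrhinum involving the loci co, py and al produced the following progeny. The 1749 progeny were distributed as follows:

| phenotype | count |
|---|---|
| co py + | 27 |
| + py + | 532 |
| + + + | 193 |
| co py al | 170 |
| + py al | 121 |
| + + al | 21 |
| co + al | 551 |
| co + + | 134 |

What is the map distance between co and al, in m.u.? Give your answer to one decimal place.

The two most frequent reciprocal classes, + py + and co + al, are the parental types, so the F1 was + py + / co + al.
The two rarest classes, co py + and + + al, are the double crossovers. Comparing them with the parentals, only the co allele has switched, so co is the middle locus and the order is py – co – al.
Crossovers in the co–al interval produce the single-crossover classes + py al and co + + (121 + 134 = 255) plus the double crossovers (48).
RF(co–al) = (255 + 48) / 1749 = 303/1749 = 0.1732 → 17.3 m.u.

17.3 m.u.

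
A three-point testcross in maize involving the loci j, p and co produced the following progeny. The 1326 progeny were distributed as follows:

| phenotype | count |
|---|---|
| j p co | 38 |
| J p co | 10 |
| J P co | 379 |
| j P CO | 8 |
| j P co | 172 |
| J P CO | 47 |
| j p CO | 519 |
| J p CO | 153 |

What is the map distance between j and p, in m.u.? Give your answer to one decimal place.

25.9 m.u.

The two most frequent reciprocal classes, j p CO and J P co, are the parental types, so the F1 was j p CO / J P co.
The two rarest classes, j P CO and J p co, are the double crossovers. Comparing them with the parentals, only the p allele has switched, so p is the middle locus and the order is co – p – j.
Crossovers in the p–j interval produce the single-crossover classes J p CO and j P co (153 + 172 = 325) plus the double crossovers (18).
RF(p–j) = (325 + 18) / 1326 = 343/1326 = 0.2587 → 25.9 m.u.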